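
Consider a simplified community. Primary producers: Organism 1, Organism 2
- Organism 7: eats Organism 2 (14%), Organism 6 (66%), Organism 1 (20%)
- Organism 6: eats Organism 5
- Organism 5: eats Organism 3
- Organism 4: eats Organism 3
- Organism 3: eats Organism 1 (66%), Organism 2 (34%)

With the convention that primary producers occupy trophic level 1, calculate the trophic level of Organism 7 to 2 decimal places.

3.98

Organism 3: 1 + (0.66×1 + 0.34×1) = 2
Organism 4: 1 + 2 = 3
Organism 5: 1 + 2 = 3
Organism 6: 1 + 3 = 4
Organism 7: 1 + (0.14×1 + 0.66×4 + 0.2×1) = 3.98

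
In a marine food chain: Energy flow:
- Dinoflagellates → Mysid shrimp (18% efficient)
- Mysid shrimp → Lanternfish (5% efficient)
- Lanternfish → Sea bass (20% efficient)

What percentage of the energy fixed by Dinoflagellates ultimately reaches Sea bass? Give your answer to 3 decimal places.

0.180%

Product of link efficiencies: 0.18 × 0.05 × 0.2 = 0.0018
As a percentage: 0.0018 × 100 = 0.180%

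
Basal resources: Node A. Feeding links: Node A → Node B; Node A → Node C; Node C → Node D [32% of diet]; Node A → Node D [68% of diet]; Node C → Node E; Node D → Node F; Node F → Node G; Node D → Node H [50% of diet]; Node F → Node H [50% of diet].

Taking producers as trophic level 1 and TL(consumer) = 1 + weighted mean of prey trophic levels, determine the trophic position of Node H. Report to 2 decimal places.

Node B: 1 + 1 = 2
Node C: 1 + 1 = 2
Node D: 1 + (0.32×2 + 0.68×1) = 2.32
Node E: 1 + 2 = 3
Node F: 1 + 2.32 = 3.32
Node G: 1 + 3.32 = 4.32
Node H: 1 + (0.5×2.32 + 0.5×3.32) = 3.82

3.82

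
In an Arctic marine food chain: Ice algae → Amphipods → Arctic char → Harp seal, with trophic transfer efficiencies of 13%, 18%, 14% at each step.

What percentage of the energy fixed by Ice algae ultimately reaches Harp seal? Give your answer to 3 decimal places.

Product of link efficiencies: 0.13 × 0.18 × 0.14 = 0.003276
As a percentage: 0.003276 × 100 = 0.328%

0.328%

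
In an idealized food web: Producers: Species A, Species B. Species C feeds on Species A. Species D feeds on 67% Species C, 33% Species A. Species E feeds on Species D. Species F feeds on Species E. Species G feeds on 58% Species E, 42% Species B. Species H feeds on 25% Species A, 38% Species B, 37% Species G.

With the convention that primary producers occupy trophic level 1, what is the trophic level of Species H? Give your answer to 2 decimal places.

Species C: 1 + 1 = 2
Species D: 1 + (0.67×2 + 0.33×1) = 2.67
Species E: 1 + 2.67 = 3.67
Species F: 1 + 3.67 = 4.67
Species G: 1 + (0.58×3.67 + 0.42×1) = 3.5486
Species H: 1 + (0.25×1 + 0.38×1 + 0.37×3.5486) = 2.942982

2.94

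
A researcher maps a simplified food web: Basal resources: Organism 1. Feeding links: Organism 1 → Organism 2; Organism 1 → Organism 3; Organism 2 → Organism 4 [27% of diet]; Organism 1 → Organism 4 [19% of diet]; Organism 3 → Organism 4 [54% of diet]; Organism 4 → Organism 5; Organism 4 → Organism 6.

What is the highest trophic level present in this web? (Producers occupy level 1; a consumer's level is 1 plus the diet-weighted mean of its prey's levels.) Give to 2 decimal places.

3.81

Organism 2: 1 + 1 = 2
Organism 3: 1 + 1 = 2
Organism 4: 1 + (0.27×2 + 0.19×1 + 0.54×2) = 2.81
Organism 5: 1 + 2.81 = 3.81
Organism 6: 1 + 2.81 = 3.81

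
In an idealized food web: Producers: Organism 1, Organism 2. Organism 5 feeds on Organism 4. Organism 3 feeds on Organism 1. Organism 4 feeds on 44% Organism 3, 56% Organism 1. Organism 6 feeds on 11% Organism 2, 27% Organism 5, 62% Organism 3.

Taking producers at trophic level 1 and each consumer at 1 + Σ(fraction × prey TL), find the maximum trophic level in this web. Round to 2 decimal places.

Organism 3: 1 + 1 = 2
Organism 4: 1 + (0.44×2 + 0.56×1) = 2.44
Organism 5: 1 + 2.44 = 3.44
Organism 6: 1 + (0.11×1 + 0.27×3.44 + 0.62×2) = 3.2788

3.44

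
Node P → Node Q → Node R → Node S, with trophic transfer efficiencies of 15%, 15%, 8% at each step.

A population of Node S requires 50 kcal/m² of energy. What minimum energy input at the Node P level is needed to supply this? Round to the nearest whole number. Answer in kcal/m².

27778 kcal/m²

Cumulative transfer efficiency: 0.15 × 0.15 × 0.08 = 0.0018
Node P energy = 50 / 0.0018 = 27778 kcal/m²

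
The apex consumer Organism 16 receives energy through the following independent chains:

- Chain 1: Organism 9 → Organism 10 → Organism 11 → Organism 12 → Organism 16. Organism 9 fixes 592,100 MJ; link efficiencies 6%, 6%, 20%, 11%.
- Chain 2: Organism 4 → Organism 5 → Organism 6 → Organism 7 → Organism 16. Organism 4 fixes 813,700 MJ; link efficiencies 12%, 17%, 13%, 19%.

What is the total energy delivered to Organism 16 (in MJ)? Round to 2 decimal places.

456.90 MJ

Chain 1: 592100 × 0.06 × 0.06 × 0.2 × 0.11 = 46.89432 MJ
Chain 2: 813700 × 0.12 × 0.17 × 0.13 × 0.19 = 410.007156 MJ
Total at Organism 16: 46.89432 + 410.007156 = 456.901476 MJ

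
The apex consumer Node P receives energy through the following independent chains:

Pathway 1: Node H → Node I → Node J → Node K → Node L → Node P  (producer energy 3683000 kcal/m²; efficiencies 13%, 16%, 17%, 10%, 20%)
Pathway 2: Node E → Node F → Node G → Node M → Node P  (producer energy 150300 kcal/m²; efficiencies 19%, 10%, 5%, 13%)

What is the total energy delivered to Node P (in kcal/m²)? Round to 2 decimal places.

279.02 kcal/m²

Pathway 1: 3683000 × 0.13 × 0.16 × 0.17 × 0.1 × 0.2 = 260.46176 kcal/m²
Pathway 2: 150300 × 0.19 × 0.1 × 0.05 × 0.13 = 18.56205 kcal/m²
Total at Node P: 260.46176 + 18.56205 = 279.02381 kcal/m²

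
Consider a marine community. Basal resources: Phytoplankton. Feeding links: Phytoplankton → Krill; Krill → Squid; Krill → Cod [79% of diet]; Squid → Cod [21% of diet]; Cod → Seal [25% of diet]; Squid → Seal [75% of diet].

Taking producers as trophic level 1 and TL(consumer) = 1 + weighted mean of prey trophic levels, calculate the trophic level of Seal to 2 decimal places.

4.05

Krill: 1 + 1 = 2
Squid: 1 + 2 = 3
Cod: 1 + (0.79×2 + 0.21×3) = 3.21
Seal: 1 + (0.25×3.21 + 0.75×3) = 4.0525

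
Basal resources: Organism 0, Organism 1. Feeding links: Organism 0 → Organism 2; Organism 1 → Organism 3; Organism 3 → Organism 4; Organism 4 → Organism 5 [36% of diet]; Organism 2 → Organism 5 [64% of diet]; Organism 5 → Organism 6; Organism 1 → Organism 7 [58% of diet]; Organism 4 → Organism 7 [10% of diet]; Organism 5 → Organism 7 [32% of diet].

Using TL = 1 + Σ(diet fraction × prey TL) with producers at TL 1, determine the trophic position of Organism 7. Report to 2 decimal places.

Organism 2: 1 + 1 = 2
Organism 3: 1 + 1 = 2
Organism 4: 1 + 2 = 3
Organism 5: 1 + (0.36×3 + 0.64×2) = 3.36
Organism 6: 1 + 3.36 = 4.36
Organism 7: 1 + (0.58×1 + 0.1×3 + 0.32×3.36) = 2.9552

2.96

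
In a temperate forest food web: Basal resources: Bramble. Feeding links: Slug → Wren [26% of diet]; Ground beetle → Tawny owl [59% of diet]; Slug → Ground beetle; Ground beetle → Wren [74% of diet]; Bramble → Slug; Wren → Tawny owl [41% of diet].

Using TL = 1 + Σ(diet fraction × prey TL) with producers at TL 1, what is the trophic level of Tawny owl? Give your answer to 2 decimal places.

Slug: 1 + 1 = 2
Ground beetle: 1 + 2 = 3
Wren: 1 + (0.74×3 + 0.26×2) = 3.74
Tawny owl: 1 + (0.41×3.74 + 0.59×3) = 4.3034

4.30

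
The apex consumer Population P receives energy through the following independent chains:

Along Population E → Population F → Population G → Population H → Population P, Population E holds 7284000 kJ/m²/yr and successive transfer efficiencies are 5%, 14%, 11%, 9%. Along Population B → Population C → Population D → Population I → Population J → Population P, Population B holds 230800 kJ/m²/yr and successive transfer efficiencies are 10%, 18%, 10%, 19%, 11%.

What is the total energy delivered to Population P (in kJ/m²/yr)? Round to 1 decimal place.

Via Population E: 7284000 × 0.05 × 0.14 × 0.11 × 0.09 = 504.7812 kJ/m²/yr
Via Population B: 230800 × 0.1 × 0.18 × 0.1 × 0.19 × 0.11 = 8.682696 kJ/m²/yr
Total at Population P: 504.7812 + 8.682696 = 513.463896 kJ/m²/yr

513.5 kJ/m²/yr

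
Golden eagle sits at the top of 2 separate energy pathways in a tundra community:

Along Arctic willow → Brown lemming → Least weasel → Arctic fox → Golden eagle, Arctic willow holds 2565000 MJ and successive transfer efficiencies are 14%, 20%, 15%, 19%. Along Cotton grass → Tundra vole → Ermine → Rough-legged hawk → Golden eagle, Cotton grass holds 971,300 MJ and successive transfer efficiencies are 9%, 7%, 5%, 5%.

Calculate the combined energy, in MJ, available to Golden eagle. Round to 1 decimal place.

2062.2 MJ

Via Arctic willow: 2565000 × 0.14 × 0.2 × 0.15 × 0.19 = 2046.87 MJ
Via Cotton grass: 971300 × 0.09 × 0.07 × 0.05 × 0.05 = 15.297975 MJ
Total at Golden eagle: 2046.87 + 15.297975 = 2062.167975 MJ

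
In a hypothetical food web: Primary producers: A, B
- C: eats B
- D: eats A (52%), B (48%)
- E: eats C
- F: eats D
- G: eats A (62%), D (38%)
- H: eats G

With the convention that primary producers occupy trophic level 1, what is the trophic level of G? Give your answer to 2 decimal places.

2.38

C: 1 + 1 = 2
D: 1 + (0.52×1 + 0.48×1) = 2
E: 1 + 2 = 3
F: 1 + 2 = 3
G: 1 + (0.62×1 + 0.38×2) = 2.38
H: 1 + 2.38 = 3.38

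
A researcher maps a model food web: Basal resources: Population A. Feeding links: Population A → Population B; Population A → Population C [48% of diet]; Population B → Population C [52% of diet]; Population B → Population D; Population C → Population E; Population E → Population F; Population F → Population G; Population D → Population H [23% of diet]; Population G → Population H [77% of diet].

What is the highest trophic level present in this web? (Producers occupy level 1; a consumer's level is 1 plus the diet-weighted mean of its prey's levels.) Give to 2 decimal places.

Population B: 1 + 1 = 2
Population C: 1 + (0.48×1 + 0.52×2) = 2.52
Population D: 1 + 2 = 3
Population E: 1 + 2.52 = 3.52
Population F: 1 + 3.52 = 4.52
Population G: 1 + 4.52 = 5.52
Population H: 1 + (0.23×3 + 0.77×5.52) = 5.9404

5.94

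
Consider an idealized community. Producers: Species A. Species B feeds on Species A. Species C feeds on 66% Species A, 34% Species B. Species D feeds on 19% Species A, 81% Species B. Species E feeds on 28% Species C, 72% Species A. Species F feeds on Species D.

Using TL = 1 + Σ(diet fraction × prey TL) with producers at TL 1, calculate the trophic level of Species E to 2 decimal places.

Species B: 1 + 1 = 2
Species C: 1 + (0.66×1 + 0.34×2) = 2.34
Species D: 1 + (0.19×1 + 0.81×2) = 2.81
Species E: 1 + (0.28×2.34 + 0.72×1) = 2.3752
Species F: 1 + 2.81 = 3.81

2.38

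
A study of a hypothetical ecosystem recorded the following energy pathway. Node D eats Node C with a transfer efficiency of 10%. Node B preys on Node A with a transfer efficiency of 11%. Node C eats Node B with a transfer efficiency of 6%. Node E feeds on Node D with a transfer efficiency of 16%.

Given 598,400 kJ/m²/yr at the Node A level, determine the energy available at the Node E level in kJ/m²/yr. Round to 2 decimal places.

63.19 kJ/m²/yr

Node B: 598400 × 0.11 = 65824 kJ/m²/yr
Node C: 65824 × 0.06 = 3949.44 kJ/m²/yr
Node D: 3949.44 × 0.1 = 394.944 kJ/m²/yr
Node E: 394.944 × 0.16 = 63.19104 kJ/m²/yr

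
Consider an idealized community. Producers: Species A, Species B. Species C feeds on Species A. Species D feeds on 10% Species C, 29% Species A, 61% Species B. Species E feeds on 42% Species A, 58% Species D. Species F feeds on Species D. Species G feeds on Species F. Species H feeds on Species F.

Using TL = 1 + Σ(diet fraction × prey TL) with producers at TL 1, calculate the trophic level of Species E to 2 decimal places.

2.64

Species C: 1 + 1 = 2
Species D: 1 + (0.1×2 + 0.29×1 + 0.61×1) = 2.1
Species E: 1 + (0.42×1 + 0.58×2.1) = 2.638
Species F: 1 + 2.1 = 3.1
Species G: 1 + 3.1 = 4.1
Species H: 1 + 3.1 = 4.1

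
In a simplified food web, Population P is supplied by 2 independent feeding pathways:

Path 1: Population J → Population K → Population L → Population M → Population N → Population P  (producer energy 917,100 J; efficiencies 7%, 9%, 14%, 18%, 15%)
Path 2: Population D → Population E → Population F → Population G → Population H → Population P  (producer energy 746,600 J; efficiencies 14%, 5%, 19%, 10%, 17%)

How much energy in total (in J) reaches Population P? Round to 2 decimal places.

38.72 J

Path 1: 917100 × 0.07 × 0.09 × 0.14 × 0.18 × 0.15 = 21.8398194 J
Path 2: 746600 × 0.14 × 0.05 × 0.19 × 0.1 × 0.17 = 16.880626 J
Total at Population P: 21.8398194 + 16.880626 = 38.7204454 J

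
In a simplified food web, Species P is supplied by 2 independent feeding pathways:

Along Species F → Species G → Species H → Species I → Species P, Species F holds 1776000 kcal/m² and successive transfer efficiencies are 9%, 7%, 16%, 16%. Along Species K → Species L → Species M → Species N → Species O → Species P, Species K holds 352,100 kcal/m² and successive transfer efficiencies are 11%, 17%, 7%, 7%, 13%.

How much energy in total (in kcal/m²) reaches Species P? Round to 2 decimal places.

Via Species F: 1776000 × 0.09 × 0.07 × 0.16 × 0.16 = 286.43328 kcal/m²
Via Species K: 352100 × 0.11 × 0.17 × 0.07 × 0.07 × 0.13 = 4.19417999 kcal/m²
Total at Species P: 286.43328 + 4.19417999 = 290.62745999 kcal/m²

290.63 kcal/m²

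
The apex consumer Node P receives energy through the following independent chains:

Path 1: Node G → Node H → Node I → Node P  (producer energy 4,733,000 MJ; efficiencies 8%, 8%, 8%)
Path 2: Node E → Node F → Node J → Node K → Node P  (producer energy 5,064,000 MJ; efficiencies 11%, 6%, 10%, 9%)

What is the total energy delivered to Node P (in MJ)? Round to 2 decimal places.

Path 1: 4733000 × 0.08 × 0.08 × 0.08 = 2423.296 MJ
Path 2: 5064000 × 0.11 × 0.06 × 0.1 × 0.09 = 300.8016 MJ
Total at Node P: 2423.296 + 300.8016 = 2724.0976 MJ

2724.10 MJ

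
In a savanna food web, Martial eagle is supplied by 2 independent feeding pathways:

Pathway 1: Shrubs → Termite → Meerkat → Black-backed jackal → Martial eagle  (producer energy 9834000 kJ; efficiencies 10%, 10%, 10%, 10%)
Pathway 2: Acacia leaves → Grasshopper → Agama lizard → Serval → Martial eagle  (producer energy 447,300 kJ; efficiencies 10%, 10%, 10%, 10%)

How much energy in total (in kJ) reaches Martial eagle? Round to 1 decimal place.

Pathway 1: 9834000 × 0.1 × 0.1 × 0.1 × 0.1 = 983.4 kJ
Pathway 2: 447300 × 0.1 × 0.1 × 0.1 × 0.1 = 44.73 kJ
Total at Martial eagle: 983.4 + 44.73 = 1028.13 kJ

1028.1 kJ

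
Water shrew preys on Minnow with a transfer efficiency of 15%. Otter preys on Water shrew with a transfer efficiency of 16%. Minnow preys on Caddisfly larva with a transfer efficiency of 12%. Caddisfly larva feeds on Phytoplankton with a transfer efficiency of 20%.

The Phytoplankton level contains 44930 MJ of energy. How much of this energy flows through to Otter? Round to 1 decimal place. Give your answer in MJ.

25.9 MJ

Caddisfly larva: 44930 × 0.2 = 8986 MJ
Minnow: 8986 × 0.12 = 1078.32 MJ
Water shrew: 1078.32 × 0.15 = 161.748 MJ
Otter: 161.748 × 0.16 = 25.87968 MJ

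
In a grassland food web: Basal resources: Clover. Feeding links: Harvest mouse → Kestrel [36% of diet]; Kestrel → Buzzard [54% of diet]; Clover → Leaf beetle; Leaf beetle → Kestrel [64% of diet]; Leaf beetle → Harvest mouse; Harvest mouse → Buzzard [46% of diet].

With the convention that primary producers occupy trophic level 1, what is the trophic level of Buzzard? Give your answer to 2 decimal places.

4.19

Leaf beetle: 1 + 1 = 2
Harvest mouse: 1 + 2 = 3
Kestrel: 1 + (0.64×2 + 0.36×3) = 3.36
Buzzard: 1 + (0.54×3.36 + 0.46×3) = 4.1944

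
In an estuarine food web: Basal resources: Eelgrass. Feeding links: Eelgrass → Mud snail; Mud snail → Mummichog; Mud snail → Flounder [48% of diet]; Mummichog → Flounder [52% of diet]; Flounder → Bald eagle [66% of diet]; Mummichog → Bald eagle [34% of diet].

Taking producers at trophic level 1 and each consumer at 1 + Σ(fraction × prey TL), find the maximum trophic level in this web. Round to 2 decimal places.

4.34

Mud snail: 1 + 1 = 2
Mummichog: 1 + 2 = 3
Flounder: 1 + (0.48×2 + 0.52×3) = 3.52
Bald eagle: 1 + (0.66×3.52 + 0.34×3) = 4.3432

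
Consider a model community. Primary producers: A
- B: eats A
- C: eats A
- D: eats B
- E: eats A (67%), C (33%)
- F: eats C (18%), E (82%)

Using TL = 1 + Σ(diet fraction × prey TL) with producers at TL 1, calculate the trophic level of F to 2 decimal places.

B: 1 + 1 = 2
C: 1 + 1 = 2
D: 1 + 2 = 3
E: 1 + (0.67×1 + 0.33×2) = 2.33
F: 1 + (0.18×2 + 0.82×2.33) = 3.2706

3.27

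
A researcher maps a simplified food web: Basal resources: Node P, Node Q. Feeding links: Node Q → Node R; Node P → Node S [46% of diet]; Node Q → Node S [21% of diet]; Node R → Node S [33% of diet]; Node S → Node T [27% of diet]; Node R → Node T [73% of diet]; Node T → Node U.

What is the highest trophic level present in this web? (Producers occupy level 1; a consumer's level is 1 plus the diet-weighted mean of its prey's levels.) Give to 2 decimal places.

4.09

Node R: 1 + 1 = 2
Node S: 1 + (0.46×1 + 0.21×1 + 0.33×2) = 2.33
Node T: 1 + (0.27×2.33 + 0.73×2) = 3.0891
Node U: 1 + 3.0891 = 4.0891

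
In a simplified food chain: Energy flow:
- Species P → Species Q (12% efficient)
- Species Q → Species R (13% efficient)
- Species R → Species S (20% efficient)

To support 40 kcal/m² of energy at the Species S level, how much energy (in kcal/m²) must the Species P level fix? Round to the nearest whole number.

Cumulative transfer efficiency: 0.12 × 0.13 × 0.2 = 0.00312
Species P energy = 40 / 0.00312 = 12821 kcal/m²

12821 kcal/m²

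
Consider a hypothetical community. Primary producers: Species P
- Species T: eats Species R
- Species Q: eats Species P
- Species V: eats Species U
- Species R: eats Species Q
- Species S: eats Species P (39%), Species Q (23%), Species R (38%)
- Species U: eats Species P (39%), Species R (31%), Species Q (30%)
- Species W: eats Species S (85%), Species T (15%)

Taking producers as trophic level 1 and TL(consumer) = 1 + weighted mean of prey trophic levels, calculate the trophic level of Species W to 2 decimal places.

4.14

Species Q: 1 + 1 = 2
Species R: 1 + 2 = 3
Species S: 1 + (0.39×1 + 0.23×2 + 0.38×3) = 2.99
Species T: 1 + 3 = 4
Species U: 1 + (0.39×1 + 0.31×3 + 0.3×2) = 2.92
Species V: 1 + 2.92 = 3.92
Species W: 1 + (0.85×2.99 + 0.15×4) = 4.1415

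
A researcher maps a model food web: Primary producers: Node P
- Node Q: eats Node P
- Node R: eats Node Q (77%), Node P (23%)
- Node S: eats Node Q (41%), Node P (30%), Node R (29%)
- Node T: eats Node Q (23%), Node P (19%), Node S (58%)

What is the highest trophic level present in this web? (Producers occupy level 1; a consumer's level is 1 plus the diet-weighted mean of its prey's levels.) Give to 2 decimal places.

3.35

Node Q: 1 + 1 = 2
Node R: 1 + (0.77×2 + 0.23×1) = 2.77
Node S: 1 + (0.41×2 + 0.3×1 + 0.29×2.77) = 2.9233
Node T: 1 + (0.23×2 + 0.19×1 + 0.58×2.9233) = 3.345514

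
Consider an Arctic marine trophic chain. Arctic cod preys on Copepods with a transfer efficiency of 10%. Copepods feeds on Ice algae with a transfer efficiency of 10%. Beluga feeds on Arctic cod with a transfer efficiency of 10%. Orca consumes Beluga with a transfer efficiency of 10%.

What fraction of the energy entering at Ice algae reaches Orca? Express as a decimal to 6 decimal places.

0.000100

Product of link efficiencies: 0.1 × 0.1 × 0.1 × 0.1 = 0.0001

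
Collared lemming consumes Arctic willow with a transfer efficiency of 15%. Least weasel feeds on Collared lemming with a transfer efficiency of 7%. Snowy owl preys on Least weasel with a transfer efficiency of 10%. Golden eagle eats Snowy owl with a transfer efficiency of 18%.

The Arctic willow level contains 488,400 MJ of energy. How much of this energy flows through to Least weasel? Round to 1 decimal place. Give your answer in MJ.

5128.2 MJ

Collared lemming: 488400 × 0.15 = 73260 MJ
Least weasel: 73260 × 0.07 = 5128.2 MJ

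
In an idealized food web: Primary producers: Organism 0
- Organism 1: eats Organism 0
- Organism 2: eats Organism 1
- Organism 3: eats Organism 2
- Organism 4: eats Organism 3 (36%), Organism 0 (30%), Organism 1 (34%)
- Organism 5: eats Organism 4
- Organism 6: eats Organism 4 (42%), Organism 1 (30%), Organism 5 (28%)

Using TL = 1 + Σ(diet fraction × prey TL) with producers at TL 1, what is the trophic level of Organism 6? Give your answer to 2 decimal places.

Organism 1: 1 + 1 = 2
Organism 2: 1 + 2 = 3
Organism 3: 1 + 3 = 4
Organism 4: 1 + (0.36×4 + 0.3×1 + 0.34×2) = 3.42
Organism 5: 1 + 3.42 = 4.42
Organism 6: 1 + (0.42×3.42 + 0.3×2 + 0.28×4.42) = 4.274

4.27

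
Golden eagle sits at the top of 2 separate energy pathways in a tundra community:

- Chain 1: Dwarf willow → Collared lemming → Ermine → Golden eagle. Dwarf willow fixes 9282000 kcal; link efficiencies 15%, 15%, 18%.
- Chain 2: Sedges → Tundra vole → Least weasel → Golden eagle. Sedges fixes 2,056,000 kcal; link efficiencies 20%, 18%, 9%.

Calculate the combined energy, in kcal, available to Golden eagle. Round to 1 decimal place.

44253.5 kcal

Chain 1: 9282000 × 0.15 × 0.15 × 0.18 = 37592.1 kcal
Chain 2: 2056000 × 0.2 × 0.18 × 0.09 = 6661.44 kcal
Total at Golden eagle: 37592.1 + 6661.44 = 44253.54 kcal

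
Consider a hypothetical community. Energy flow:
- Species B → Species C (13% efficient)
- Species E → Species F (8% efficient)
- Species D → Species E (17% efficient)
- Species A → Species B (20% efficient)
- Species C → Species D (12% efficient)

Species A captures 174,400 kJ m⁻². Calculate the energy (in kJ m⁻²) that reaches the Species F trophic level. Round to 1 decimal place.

7.4 kJ m⁻²

Species B: 174400 × 0.2 = 34880 kJ m⁻²
Species C: 34880 × 0.13 = 4534.4 kJ m⁻²
Species D: 4534.4 × 0.12 = 544.128 kJ m⁻²
Species E: 544.128 × 0.17 = 92.50176 kJ m⁻²
Species F: 92.50176 × 0.08 = 7.4001408 kJ m⁻²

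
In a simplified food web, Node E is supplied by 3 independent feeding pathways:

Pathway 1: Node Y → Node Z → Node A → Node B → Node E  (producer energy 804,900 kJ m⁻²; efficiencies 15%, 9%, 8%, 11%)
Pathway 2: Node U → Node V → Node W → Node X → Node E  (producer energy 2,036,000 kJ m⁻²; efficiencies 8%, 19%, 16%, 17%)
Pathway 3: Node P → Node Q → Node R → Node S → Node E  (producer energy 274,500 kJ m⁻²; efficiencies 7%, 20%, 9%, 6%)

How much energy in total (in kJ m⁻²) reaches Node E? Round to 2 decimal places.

Pathway 1: 804900 × 0.15 × 0.09 × 0.08 × 0.11 = 95.62212 kJ m⁻²
Pathway 2: 2036000 × 0.08 × 0.19 × 0.16 × 0.17 = 841.76384 kJ m⁻²
Pathway 3: 274500 × 0.07 × 0.2 × 0.09 × 0.06 = 20.7522 kJ m⁻²
Total at Node E: 95.62212 + 841.76384 + 20.7522 = 958.13816 kJ m⁻²

958.14 kJ m⁻²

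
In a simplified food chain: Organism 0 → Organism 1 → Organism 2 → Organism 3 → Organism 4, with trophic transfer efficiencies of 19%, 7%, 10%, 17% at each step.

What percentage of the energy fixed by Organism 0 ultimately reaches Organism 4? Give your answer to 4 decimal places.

0.0226%

Product of link efficiencies: 0.19 × 0.07 × 0.1 × 0.17 = 0.0002261
As a percentage: 0.0002261 × 100 = 0.0226%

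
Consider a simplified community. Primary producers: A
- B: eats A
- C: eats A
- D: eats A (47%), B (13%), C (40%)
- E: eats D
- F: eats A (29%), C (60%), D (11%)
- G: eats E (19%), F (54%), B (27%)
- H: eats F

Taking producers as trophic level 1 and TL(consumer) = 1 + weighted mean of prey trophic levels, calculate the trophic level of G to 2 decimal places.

B: 1 + 1 = 2
C: 1 + 1 = 2
D: 1 + (0.47×1 + 0.13×2 + 0.4×2) = 2.53
E: 1 + 2.53 = 3.53
F: 1 + (0.29×1 + 0.6×2 + 0.11×2.53) = 2.7683
G: 1 + (0.19×3.53 + 0.54×2.7683 + 0.27×2) = 3.705582
H: 1 + 2.7683 = 3.7683

3.71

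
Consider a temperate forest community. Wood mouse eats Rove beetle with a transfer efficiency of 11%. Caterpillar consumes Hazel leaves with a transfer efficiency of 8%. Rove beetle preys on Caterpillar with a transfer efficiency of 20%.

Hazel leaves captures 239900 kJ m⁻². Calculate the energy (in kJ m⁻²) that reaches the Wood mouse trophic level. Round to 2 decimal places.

422.22 kJ m⁻²

Caterpillar: 239900 × 0.08 = 19192 kJ m⁻²
Rove beetle: 19192 × 0.2 = 3838.4 kJ m⁻²
Wood mouse: 3838.4 × 0.11 = 422.224 kJ m⁻²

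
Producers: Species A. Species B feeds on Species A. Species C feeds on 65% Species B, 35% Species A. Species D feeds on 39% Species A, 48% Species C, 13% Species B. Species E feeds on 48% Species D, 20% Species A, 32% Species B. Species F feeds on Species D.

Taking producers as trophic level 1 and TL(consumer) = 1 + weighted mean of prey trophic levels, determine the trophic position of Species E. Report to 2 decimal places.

Species B: 1 + 1 = 2
Species C: 1 + (0.65×2 + 0.35×1) = 2.65
Species D: 1 + (0.39×1 + 0.48×2.65 + 0.13×2) = 2.922
Species E: 1 + (0.48×2.922 + 0.2×1 + 0.32×2) = 3.24256
Species F: 1 + 2.922 = 3.922

3.24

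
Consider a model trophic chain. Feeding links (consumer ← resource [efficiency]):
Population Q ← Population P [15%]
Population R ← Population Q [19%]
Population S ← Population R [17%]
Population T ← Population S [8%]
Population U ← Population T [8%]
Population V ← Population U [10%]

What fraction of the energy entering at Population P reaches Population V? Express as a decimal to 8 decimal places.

Product of link efficiencies: 0.15 × 0.19 × 0.17 × 0.08 × 0.08 × 0.1 = 0.0000031008

0.00000310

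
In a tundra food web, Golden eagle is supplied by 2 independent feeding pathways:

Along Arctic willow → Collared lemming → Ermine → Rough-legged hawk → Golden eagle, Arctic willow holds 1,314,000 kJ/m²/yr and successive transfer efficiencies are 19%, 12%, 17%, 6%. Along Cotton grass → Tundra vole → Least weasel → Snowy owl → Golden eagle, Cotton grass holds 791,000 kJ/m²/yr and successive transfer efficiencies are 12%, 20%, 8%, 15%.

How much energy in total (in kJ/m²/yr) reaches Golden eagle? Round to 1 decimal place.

Via Arctic willow: 1314000 × 0.19 × 0.12 × 0.17 × 0.06 = 305.58384 kJ/m²/yr
Via Cotton grass: 791000 × 0.12 × 0.2 × 0.08 × 0.15 = 227.808 kJ/m²/yr
Total at Golden eagle: 305.58384 + 227.808 = 533.39184 kJ/m²/yr

533.4 kJ/m²/yr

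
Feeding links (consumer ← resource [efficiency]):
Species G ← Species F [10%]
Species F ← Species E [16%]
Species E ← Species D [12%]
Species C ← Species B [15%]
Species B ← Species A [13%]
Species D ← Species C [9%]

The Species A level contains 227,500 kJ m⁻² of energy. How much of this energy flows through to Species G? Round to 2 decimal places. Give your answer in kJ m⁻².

0.77 kJ m⁻²

Species B: 227500 × 0.13 = 29575 kJ m⁻²
Species C: 29575 × 0.15 = 4436.25 kJ m⁻²
Species D: 4436.25 × 0.09 = 399.2625 kJ m⁻²
Species E: 399.2625 × 0.12 = 47.9115 kJ m⁻²
Species F: 47.9115 × 0.16 = 7.66584 kJ m⁻²
Species G: 7.66584 × 0.1 = 0.766584 kJ m⁻²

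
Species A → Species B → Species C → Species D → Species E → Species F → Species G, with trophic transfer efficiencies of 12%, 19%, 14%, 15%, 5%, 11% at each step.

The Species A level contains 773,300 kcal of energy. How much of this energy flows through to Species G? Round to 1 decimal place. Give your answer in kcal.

Species B: 773300 × 0.12 = 92796 kcal
Species C: 92796 × 0.19 = 17631.24 kcal
Species D: 17631.24 × 0.14 = 2468.3736 kcal
Species E: 2468.3736 × 0.15 = 370.25604 kcal
Species F: 370.25604 × 0.05 = 18.512802 kcal
Species G: 18.512802 × 0.11 = 2.03640822 kcal

2.0 kcal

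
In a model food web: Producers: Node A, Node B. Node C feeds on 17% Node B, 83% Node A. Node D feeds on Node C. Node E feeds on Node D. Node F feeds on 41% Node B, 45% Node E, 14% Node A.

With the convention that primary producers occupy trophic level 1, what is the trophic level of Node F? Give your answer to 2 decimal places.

3.35

Node C: 1 + (0.17×1 + 0.83×1) = 2
Node D: 1 + 2 = 3
Node E: 1 + 3 = 4
Node F: 1 + (0.41×1 + 0.45×4 + 0.14×1) = 3.35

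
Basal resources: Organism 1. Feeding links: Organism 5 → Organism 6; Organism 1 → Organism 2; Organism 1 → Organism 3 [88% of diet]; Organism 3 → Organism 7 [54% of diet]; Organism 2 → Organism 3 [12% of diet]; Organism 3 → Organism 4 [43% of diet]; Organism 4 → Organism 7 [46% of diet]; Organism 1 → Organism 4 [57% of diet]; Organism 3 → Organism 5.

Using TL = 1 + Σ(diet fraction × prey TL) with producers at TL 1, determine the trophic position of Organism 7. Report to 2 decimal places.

3.29

Organism 2: 1 + 1 = 2
Organism 3: 1 + (0.88×1 + 0.12×2) = 2.12
Organism 4: 1 + (0.57×1 + 0.43×2.12) = 2.4816
Organism 5: 1 + 2.12 = 3.12
Organism 6: 1 + 3.12 = 4.12
Organism 7: 1 + (0.54×2.12 + 0.46×2.4816) = 3.286336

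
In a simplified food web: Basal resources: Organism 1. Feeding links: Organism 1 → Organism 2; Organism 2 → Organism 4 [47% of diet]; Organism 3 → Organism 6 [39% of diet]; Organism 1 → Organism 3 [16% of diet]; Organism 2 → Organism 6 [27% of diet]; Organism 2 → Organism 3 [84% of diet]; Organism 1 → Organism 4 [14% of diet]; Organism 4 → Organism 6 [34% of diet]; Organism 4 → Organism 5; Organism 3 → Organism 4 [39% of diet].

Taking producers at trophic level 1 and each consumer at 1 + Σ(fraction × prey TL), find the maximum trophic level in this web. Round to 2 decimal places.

4.19

Organism 2: 1 + 1 = 2
Organism 3: 1 + (0.16×1 + 0.84×2) = 2.84
Organism 4: 1 + (0.47×2 + 0.14×1 + 0.39×2.84) = 3.1876
Organism 5: 1 + 3.1876 = 4.1876
Organism 6: 1 + (0.39×2.84 + 0.27×2 + 0.34×3.1876) = 3.731384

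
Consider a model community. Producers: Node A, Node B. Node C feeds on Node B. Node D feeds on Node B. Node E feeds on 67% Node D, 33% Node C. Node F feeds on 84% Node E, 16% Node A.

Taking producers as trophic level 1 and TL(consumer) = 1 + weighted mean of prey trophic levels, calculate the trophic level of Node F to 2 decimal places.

3.68

Node C: 1 + 1 = 2
Node D: 1 + 1 = 2
Node E: 1 + (0.67×2 + 0.33×2) = 3
Node F: 1 + (0.84×3 + 0.16×1) = 3.68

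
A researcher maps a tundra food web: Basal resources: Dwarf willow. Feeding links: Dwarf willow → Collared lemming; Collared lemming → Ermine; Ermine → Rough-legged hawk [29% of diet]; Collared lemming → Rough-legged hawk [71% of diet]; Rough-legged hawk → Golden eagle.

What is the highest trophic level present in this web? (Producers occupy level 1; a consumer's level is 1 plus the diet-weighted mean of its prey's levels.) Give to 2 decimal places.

4.29

Collared lemming: 1 + 1 = 2
Ermine: 1 + 2 = 3
Rough-legged hawk: 1 + (0.29×3 + 0.71×2) = 3.29
Golden eagle: 1 + 3.29 = 4.29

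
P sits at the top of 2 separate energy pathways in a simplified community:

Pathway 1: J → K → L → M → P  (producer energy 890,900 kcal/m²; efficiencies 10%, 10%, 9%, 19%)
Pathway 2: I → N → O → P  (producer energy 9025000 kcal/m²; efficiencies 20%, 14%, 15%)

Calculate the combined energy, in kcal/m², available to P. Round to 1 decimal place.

Pathway 1: 890900 × 0.1 × 0.1 × 0.09 × 0.19 = 152.3439 kcal/m²
Pathway 2: 9025000 × 0.2 × 0.14 × 0.15 = 37905 kcal/m²
Total at P: 152.3439 + 37905 = 38057.3439 kcal/m²

38057.3 kcal/m²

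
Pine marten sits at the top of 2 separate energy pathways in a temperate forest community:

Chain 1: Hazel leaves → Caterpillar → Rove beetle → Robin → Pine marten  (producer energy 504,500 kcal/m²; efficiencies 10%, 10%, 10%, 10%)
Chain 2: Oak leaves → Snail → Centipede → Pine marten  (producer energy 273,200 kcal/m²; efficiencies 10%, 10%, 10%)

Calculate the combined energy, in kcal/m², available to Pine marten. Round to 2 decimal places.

Chain 1: 504500 × 0.1 × 0.1 × 0.1 × 0.1 = 50.45 kcal/m²
Chain 2: 273200 × 0.1 × 0.1 × 0.1 = 273.2 kcal/m²
Total at Pine marten: 50.45 + 273.2 = 323.65 kcal/m²

323.65 kcal/m²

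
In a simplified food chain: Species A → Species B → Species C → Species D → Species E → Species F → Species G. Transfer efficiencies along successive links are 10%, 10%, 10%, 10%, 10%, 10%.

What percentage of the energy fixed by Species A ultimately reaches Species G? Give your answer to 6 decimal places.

0.000100%

Product of link efficiencies: 0.1 × 0.1 × 0.1 × 0.1 × 0.1 × 0.1 = 0.000001
As a percentage: 0.000001 × 100 = 0.000100%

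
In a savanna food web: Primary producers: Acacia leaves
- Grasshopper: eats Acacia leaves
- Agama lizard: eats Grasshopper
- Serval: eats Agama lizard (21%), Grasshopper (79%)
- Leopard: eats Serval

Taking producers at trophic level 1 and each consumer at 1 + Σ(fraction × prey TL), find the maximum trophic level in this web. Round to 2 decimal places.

Grasshopper: 1 + 1 = 2
Agama lizard: 1 + 2 = 3
Serval: 1 + (0.21×3 + 0.79×2) = 3.21
Leopard: 1 + 3.21 = 4.21

4.21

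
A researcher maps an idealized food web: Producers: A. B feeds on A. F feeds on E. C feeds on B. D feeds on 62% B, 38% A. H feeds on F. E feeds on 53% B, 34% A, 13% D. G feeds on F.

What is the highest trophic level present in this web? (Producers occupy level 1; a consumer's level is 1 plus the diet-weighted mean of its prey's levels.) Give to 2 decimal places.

4.74

B: 1 + 1 = 2
C: 1 + 2 = 3
D: 1 + (0.62×2 + 0.38×1) = 2.62
E: 1 + (0.53×2 + 0.34×1 + 0.13×2.62) = 2.7406
F: 1 + 2.7406 = 3.7406
G: 1 + 3.7406 = 4.7406
H: 1 + 3.7406 = 4.7406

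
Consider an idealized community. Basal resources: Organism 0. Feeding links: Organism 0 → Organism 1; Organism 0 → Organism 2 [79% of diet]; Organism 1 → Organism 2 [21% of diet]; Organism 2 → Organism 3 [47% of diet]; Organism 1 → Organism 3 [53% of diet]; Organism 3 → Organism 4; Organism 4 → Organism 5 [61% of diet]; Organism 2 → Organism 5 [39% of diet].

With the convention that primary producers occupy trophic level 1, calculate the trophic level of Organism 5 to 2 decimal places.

4.36

Organism 1: 1 + 1 = 2
Organism 2: 1 + (0.79×1 + 0.21×2) = 2.21
Organism 3: 1 + (0.47×2.21 + 0.53×2) = 3.0987
Organism 4: 1 + 3.0987 = 4.0987
Organism 5: 1 + (0.61×4.0987 + 0.39×2.21) = 4.362107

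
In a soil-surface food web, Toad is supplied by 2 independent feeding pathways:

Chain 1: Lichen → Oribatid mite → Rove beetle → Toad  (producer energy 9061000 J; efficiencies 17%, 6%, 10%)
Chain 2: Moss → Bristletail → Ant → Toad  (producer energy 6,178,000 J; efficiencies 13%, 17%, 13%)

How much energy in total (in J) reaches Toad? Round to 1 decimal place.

26991.6 J

Chain 1: 9061000 × 0.17 × 0.06 × 0.1 = 9242.22 J
Chain 2: 6178000 × 0.13 × 0.17 × 0.13 = 17749.394 J
Total at Toad: 9242.22 + 17749.394 = 26991.614 J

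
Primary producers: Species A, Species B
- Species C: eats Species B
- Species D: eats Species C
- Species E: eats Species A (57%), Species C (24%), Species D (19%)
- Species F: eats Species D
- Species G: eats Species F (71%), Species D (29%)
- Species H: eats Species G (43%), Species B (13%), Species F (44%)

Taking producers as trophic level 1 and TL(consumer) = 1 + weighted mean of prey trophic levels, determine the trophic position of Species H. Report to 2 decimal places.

4.92

Species C: 1 + 1 = 2
Species D: 1 + 2 = 3
Species E: 1 + (0.57×1 + 0.24×2 + 0.19×3) = 2.62
Species F: 1 + 3 = 4
Species G: 1 + (0.71×4 + 0.29×3) = 4.71
Species H: 1 + (0.43×4.71 + 0.13×1 + 0.44×4) = 4.9153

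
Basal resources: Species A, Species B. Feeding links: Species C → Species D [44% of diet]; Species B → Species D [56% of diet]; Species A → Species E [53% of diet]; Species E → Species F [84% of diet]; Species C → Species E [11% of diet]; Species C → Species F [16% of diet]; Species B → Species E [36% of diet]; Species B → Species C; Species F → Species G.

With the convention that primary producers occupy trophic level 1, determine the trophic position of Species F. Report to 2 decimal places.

3.09

Species C: 1 + 1 = 2
Species D: 1 + (0.44×2 + 0.56×1) = 2.44
Species E: 1 + (0.53×1 + 0.36×1 + 0.11×2) = 2.11
Species F: 1 + (0.16×2 + 0.84×2.11) = 3.0924
Species G: 1 + 3.0924 = 4.0924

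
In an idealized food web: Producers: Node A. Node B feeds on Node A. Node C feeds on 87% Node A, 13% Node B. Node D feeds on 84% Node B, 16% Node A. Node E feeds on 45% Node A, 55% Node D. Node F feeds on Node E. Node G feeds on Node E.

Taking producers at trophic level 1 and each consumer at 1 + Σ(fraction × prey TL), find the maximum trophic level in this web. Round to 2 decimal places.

Node B: 1 + 1 = 2
Node C: 1 + (0.87×1 + 0.13×2) = 2.13
Node D: 1 + (0.84×2 + 0.16×1) = 2.84
Node E: 1 + (0.45×1 + 0.55×2.84) = 3.012
Node F: 1 + 3.012 = 4.012
Node G: 1 + 3.012 = 4.012

4.01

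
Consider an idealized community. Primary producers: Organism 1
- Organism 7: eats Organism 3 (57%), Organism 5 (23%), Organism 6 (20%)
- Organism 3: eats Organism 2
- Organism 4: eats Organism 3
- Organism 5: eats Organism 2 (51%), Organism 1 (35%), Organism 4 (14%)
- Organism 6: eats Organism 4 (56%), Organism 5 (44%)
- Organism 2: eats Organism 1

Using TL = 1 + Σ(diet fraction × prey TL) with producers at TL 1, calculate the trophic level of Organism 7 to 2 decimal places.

4.29

Organism 2: 1 + 1 = 2
Organism 3: 1 + 2 = 3
Organism 4: 1 + 3 = 4
Organism 5: 1 + (0.51×2 + 0.35×1 + 0.14×4) = 2.93
Organism 6: 1 + (0.56×4 + 0.44×2.93) = 4.5292
Organism 7: 1 + (0.57×3 + 0.23×2.93 + 0.2×4.5292) = 4.28974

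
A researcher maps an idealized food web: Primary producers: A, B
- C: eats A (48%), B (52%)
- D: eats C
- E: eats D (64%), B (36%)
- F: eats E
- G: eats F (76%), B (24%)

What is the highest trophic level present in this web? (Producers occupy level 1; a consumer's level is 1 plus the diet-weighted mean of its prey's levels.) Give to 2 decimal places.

C: 1 + (0.48×1 + 0.52×1) = 2
D: 1 + 2 = 3
E: 1 + (0.64×3 + 0.36×1) = 3.28
F: 1 + 3.28 = 4.28
G: 1 + (0.76×4.28 + 0.24×1) = 4.4928

4.49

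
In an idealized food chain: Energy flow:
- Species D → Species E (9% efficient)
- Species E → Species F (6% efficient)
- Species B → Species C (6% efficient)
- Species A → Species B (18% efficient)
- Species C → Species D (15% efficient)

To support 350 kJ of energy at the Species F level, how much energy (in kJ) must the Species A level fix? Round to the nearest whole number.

Cumulative transfer efficiency: 0.18 × 0.06 × 0.15 × 0.09 × 0.06 = 0.000008748
Species A energy = 350 / 0.000008748 = 40009145 kJ

40009145 kJ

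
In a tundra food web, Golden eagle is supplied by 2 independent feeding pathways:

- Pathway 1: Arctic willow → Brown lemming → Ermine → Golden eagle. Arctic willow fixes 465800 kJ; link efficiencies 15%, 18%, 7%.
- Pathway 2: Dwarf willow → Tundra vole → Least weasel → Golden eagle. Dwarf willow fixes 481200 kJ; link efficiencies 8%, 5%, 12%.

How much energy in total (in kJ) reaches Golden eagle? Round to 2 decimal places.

1111.34 kJ

Pathway 1: 465800 × 0.15 × 0.18 × 0.07 = 880.362 kJ
Pathway 2: 481200 × 0.08 × 0.05 × 0.12 = 230.976 kJ
Total at Golden eagle: 880.362 + 230.976 = 1111.338 kJ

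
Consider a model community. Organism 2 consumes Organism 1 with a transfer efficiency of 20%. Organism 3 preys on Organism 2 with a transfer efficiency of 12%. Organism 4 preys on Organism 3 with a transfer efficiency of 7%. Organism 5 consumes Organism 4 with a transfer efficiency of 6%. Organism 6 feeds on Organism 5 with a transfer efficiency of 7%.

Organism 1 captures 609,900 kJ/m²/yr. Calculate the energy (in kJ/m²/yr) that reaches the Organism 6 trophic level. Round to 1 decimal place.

Organism 2: 609900 × 0.2 = 121980 kJ/m²/yr
Organism 3: 121980 × 0.12 = 14637.6 kJ/m²/yr
Organism 4: 14637.6 × 0.07 = 1024.632 kJ/m²/yr
Organism 5: 1024.632 × 0.06 = 61.47792 kJ/m²/yr
Organism 6: 61.47792 × 0.07 = 4.3034544 kJ/m²/yr

4.3 kJ/m²/yr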